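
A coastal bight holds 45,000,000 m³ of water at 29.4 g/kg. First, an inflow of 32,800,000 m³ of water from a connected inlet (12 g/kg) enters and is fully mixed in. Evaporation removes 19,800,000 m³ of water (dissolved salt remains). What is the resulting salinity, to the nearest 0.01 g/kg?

After mixing: salt = 45,000,000×29.4 + 32,800,000×12 = 1,716,600,000; volume = 77,800,000 m³
After evaporation: salt unchanged = 1,716,600,000; volume = 77,800,000 − 19,800,000 = 58,000,000 m³
S = 1,716,600,000 / 58,000,000 = 29.5966 g/kg

29.60 g/kg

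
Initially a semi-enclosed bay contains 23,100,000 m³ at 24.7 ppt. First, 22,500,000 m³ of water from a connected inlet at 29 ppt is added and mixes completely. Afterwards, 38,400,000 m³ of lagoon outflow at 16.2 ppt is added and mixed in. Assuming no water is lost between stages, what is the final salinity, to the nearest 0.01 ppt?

21.97 ppt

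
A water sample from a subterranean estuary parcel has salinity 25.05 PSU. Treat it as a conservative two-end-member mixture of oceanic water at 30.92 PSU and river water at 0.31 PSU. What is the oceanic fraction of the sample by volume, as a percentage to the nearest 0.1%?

80.8%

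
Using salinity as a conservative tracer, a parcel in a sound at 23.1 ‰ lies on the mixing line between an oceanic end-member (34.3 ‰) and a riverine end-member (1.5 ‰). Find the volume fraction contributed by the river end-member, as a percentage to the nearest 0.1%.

Let f be the freshwater fraction. Salt balance per unit volume:
f×1.5 + (1−f)×34.3 = 23.1
f = (34.3 − 23.1) / (34.3 − 1.5) = 11.2/32.8 = 0.3415

34.1%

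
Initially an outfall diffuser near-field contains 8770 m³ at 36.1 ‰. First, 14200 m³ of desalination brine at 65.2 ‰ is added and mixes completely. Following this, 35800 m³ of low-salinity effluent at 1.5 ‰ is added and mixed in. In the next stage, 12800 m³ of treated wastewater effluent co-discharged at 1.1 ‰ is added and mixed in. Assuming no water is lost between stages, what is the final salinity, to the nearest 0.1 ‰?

18.3 ‰

Mass of salt is conserved:
Initial salt = 8,770×36.1 = 316,597
After stage 1: salt = 316,597 + 14,200×65.2 = 1,242,437; volume = 22,970 m³; S = 54.09 ‰
After stage 2: salt = 1,242,437 + 35,800×1.5 = 1,296,137; volume = 58,770 m³; S = 22.054 ‰
After stage 3: salt = 1,296,137 + 12,800×1.1 = 1,310,217; volume = 71,570 m³
S = 1,310,217 / 71,570 = 18.3068 ‰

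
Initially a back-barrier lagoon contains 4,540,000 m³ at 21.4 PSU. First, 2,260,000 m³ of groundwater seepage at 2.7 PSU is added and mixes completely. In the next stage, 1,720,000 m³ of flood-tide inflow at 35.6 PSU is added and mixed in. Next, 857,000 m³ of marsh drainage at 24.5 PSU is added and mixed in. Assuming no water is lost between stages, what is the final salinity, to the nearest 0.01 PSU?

Total salt / total volume:
Initial salt = 4,540,000×21.4 = 97,156,000
After stage 1: salt = 97,156,000 + 2,260,000×2.7 = 103,258,000; volume = 6,800,000 m³; S = 15.185 PSU
After stage 2: salt = 103,258,000 + 1,720,000×35.6 = 164,490,000; volume = 8,520,000 m³; S = 19.306 PSU
After stage 3: salt = 164,490,000 + 857,000×24.5 = 185,486,500; volume = 9,377,000 m³
S = 185,486,500 / 9,377,000 = 19.781 PSU

19.78 PSU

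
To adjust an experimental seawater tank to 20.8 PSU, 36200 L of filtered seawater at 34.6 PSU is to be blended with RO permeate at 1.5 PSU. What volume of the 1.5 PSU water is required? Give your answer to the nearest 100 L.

25900 L

Salt balance: 36,200×34.6 + V×1.5 = (36,200+V)×20.8
1,252,520 + 1.5V = 752,960 + 20.8V
499,560 = 19.3V
V = 25,883.94 L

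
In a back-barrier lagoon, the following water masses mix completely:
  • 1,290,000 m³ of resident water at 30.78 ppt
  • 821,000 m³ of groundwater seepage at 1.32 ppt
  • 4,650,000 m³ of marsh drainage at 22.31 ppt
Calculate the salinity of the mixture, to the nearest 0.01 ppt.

21.38 ppt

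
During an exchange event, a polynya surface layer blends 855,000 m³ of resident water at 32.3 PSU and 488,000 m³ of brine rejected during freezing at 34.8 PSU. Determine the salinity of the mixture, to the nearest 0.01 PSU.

33.21 PSU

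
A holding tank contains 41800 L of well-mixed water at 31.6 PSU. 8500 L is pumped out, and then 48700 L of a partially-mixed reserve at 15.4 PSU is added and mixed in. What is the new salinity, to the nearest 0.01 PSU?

21.98 PSU

Remaining after removal: 33,300 L at 31.6 PSU (salt = 1,052,280)
After addition: salt = 1,052,280 + 48,700×15.4 = 1,802,260; volume = 82,000 L
S = 1,802,260 / 82,000 = 21.9788 PSU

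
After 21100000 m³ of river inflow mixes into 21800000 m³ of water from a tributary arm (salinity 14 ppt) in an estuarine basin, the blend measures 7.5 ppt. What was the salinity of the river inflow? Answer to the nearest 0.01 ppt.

Salt balance: 21,800,000×14 + 21,100,000×S = 42,900,000×7.5
305,200,000 + 21,100,000·S = 321,750,000
S = (321,750,000 − 305,200,000) / 21,100,000 = 0.7844 ppt

0.78 ppt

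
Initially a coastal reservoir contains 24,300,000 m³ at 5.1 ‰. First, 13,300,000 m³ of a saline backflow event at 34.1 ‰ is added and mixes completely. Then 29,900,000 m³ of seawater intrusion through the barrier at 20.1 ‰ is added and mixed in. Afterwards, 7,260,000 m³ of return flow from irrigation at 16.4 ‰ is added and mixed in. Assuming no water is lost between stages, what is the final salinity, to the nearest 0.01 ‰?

By conservation of dissolved salt,
Initial salt = 24,300,000×5.1 = 123,930,000
After stage 1: salt = 123,930,000 + 13,300,000×34.1 = 577,460,000; volume = 37,600,000 m³; S = 15.358 ‰
After stage 2: salt = 577,460,000 + 29,900,000×20.1 = 1,178,450,000; volume = 67,500,000 m³; S = 17.459 ‰
After stage 3: salt = 1,178,450,000 + 7,260,000×16.4 = 1,297,514,000; volume = 74,760,000 m³
S = 1,297,514,000 / 74,760,000 = 17.3557 ‰

17.36 ‰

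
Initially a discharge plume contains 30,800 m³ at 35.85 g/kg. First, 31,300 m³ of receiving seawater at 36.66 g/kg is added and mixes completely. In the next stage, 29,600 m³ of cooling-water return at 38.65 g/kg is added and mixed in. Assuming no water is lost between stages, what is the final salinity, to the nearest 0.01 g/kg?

37.03 g/kg

Total salt / total volume:
Initial salt = 30,800×35.85 = 1,104,180
After stage 1: salt = 1,104,180 + 31,300×36.66 = 2,251,638; volume = 62,100 m³; S = 36.258 g/kg
After stage 2: salt = 2,251,638 + 29,600×38.65 = 3,395,678; volume = 91,700 m³
S = 3,395,678 / 91,700 = 37.0303 g/kg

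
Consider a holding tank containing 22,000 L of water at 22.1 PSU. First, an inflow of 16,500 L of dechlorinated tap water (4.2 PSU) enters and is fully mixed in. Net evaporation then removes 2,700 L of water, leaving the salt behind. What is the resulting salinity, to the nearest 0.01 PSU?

After mixing: salt = 22,000×22.1 + 16,500×4.2 = 555,500; volume = 38,500 L
After evaporation: salt unchanged = 555,500; volume = 38,500 − 2,700 = 35,800 L
S = 555,500 / 35,800 = 15.5168 PSU

15.52 PSU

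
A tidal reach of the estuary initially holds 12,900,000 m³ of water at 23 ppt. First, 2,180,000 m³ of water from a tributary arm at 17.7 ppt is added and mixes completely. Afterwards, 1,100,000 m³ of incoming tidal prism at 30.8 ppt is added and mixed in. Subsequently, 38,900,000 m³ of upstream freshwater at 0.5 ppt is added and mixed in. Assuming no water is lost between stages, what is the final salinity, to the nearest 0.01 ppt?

Total salt / total volume:
Initial salt = 12,900,000×23 = 296,700,000
After stage 1: salt = 296,700,000 + 2,180,000×17.7 = 335,286,000; volume = 15,080,000 m³; S = 22.234 ppt
After stage 2: salt = 335,286,000 + 1,100,000×30.8 = 369,166,000; volume = 16,180,000 m³; S = 22.816 ppt
After stage 3: salt = 369,166,000 + 38,900,000×0.5 = 388,616,000; volume = 55,080,000 m³
S = 388,616,000 / 55,080,000 = 7.0555 ppt

7.06 ppt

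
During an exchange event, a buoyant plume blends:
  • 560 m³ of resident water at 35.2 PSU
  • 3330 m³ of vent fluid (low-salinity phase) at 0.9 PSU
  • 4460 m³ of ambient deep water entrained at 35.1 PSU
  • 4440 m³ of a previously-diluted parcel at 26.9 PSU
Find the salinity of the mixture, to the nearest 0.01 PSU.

Mass of salt is conserved:
salt = 560×35.2 + 3,330×0.9 + 4,460×35.1 + 4,440×26.9 = 19,712 + 2,997 + 156,546 + 119,436 = 298,691
volume = 560 + 3,330 + 4,460 + 4,440 = 12,790 m³
S = 298,691 / 12,790 = 23.3535 PSU

23.35 PSU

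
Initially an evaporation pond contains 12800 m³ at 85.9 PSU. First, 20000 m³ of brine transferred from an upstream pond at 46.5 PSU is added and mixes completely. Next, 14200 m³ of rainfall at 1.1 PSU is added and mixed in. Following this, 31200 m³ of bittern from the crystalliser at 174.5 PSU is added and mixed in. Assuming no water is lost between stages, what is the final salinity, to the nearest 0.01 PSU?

By conservation of dissolved salt,
Initial salt = 12,800×85.9 = 1,099,520
After stage 1: salt = 1,099,520 + 20,000×46.5 = 2,029,520; volume = 32,800 m³; S = 61.876 PSU
After stage 2: salt = 2,029,520 + 14,200×1.1 = 2,045,140; volume = 47,000 m³; S = 43.514 PSU
After stage 3: salt = 2,045,140 + 31,200×174.5 = 7,489,540; volume = 78,200 m³
S = 7,489,540 / 78,200 = 95.7742 PSU

95.77 PSU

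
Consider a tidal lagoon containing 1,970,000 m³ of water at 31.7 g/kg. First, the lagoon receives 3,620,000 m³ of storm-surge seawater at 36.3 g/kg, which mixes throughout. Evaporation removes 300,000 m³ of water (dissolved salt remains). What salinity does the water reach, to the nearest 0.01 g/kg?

36.65 g/kg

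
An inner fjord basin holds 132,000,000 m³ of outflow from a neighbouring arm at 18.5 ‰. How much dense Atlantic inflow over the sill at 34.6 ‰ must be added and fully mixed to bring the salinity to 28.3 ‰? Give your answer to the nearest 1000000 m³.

205000000 m³

Salt balance: 132,000,000×18.5 + V×34.6 = (132,000,000+V)×28.3
2,442,000,000 + 34.6V = 3,735,600,000 + 28.3V
1,293,600,000 = 6.3V
V = 205,333,333.33 m³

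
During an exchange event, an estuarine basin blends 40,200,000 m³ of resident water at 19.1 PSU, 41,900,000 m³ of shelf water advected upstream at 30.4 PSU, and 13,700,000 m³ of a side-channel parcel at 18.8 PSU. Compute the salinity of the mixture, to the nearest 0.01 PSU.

24.00 PSU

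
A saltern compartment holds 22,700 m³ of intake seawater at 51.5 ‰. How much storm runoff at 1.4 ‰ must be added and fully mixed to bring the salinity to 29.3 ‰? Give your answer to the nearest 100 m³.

18100 m³

Salt balance: 22,700×51.5 + V×1.4 = (22,700+V)×29.3
1,169,050 + 1.4V = 665,110 + 29.3V
503,940 = 27.9V
V = 18,062.37 m³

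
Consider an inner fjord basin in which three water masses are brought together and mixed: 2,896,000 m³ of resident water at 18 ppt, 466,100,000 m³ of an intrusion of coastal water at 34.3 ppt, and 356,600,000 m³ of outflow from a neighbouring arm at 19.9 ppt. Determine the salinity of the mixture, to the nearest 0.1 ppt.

28.0 ppt

Conserving salt mass:
salt = 2,896,000×18 + 466,100,000×34.3 + 356,600,000×19.9 = 52,128,000 + 15,987,230,000 + 7,096,340,000 = 23,135,698,000
volume = 2,896,000 + 466,100,000 + 356,600,000 = 825,596,000 m³
S = 23,135,698,000 / 825,596,000 = 28.023 ppt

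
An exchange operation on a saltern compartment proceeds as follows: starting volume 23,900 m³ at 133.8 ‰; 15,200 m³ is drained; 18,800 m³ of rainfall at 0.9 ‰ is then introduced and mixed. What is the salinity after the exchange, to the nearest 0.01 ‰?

42.94 ‰

Remaining after removal: 8,700 m³ at 133.8 ‰ (salt = 1,164,060)
After addition: salt = 1,164,060 + 18,800×0.9 = 1,180,980; volume = 27,500 m³
S = 1,180,980 / 27,500 = 42.9447 ‰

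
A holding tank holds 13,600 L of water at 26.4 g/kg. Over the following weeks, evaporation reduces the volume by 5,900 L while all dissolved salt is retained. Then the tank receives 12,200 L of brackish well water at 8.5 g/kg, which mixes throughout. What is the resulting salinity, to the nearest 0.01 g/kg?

After evaporation: salt = 13,600×26.4 = 359,040; volume = 13,600 − 5,900 = 7,700 L
After mixing: salt = 359,040 + 12,200×8.5 = 462,740; volume = 7,700 + 12,200 = 19,900 L
S = 462,740 / 19,900 = 23.2533 g/kg

23.25 g/kg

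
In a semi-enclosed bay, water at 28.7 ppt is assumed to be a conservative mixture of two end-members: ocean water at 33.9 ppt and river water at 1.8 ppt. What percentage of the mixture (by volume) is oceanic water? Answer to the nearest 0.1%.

83.8%

Let g be the oceanic fraction. Salt balance per unit volume:
g×33.9 + (1−g)×1.8 = 28.7
g = (28.7 − 1.8) / (33.9 − 1.8) = 26.9/32.1 = 0.838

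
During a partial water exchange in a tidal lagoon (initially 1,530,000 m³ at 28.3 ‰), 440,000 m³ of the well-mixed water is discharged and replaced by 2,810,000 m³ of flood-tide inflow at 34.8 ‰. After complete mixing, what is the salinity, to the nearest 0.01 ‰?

32.98 ‰

Remaining after removal: 1,090,000 m³ at 28.3 ‰ (salt = 30,847,000)
After addition: salt = 30,847,000 + 2,810,000×34.8 = 128,635,000; volume = 3,900,000 m³
S = 128,635,000 / 3,900,000 = 32.9833 ‰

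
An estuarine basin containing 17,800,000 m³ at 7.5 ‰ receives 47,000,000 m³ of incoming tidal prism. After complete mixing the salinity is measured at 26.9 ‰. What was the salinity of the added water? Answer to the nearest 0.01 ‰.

34.25 ‰

Salt balance: 17,800,000×7.5 + 47,000,000×S = 64,800,000×26.9
133,500,000 + 47,000,000·S = 1,743,120,000
S = (1,743,120,000 − 133,500,000) / 47,000,000 = 34.2472 ‰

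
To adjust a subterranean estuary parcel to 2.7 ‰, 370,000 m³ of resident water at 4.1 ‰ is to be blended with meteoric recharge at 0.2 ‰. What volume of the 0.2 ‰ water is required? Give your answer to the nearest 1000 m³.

Salt balance: 370,000×4.1 + V×0.2 = (370,000+V)×2.7
1,517,000 + 0.2V = 999,000 + 2.7V
518,000 = 2.5V
V = 207,200 m³

207000 m³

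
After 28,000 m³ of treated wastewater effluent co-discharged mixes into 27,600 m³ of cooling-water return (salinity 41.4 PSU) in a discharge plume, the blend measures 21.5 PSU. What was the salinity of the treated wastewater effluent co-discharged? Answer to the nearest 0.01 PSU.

Salt balance: 27,600×41.4 + 28,000×S = 55,600×21.5
1,142,640 + 28,000·S = 1,195,400
S = (1,195,400 − 1,142,640) / 28,000 = 1.8843 PSU

1.88 PSU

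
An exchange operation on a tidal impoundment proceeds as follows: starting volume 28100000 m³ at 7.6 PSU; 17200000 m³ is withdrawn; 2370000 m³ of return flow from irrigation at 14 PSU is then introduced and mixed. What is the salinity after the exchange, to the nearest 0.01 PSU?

8.74 PSU

Remaining after removal: 10,900,000 m³ at 7.6 PSU (salt = 82,840,000)
After addition: salt = 82,840,000 + 2,370,000×14 = 116,020,000; volume = 13,270,000 m³
S = 116,020,000 / 13,270,000 = 8.743 PSU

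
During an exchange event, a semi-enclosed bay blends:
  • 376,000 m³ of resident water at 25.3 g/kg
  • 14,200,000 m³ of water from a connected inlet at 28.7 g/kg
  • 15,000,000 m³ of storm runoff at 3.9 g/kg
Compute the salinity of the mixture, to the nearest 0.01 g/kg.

Conserving salt mass:
salt = 376,000×25.3 + 14,200,000×28.7 + 15,000,000×3.9 = 9,512,800 + 407,540,000 + 58,500,000 = 475,552,800
volume = 376,000 + 14,200,000 + 15,000,000 = 29,576,000 m³
S = 475,552,800 / 29,576,000 = 16.079 g/kg

16.08 g/kg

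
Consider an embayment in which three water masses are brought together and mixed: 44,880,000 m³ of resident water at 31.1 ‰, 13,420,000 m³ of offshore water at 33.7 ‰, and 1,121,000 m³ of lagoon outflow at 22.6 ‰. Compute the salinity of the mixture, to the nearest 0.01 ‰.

31.53 ‰

Conserving salt mass:
salt = 44,880,000×31.1 + 13,420,000×33.7 + 1,121,000×22.6 = 1,395,768,000 + 452,254,000 + 25,334,600 = 1,873,356,600
volume = 44,880,000 + 13,420,000 + 1,121,000 = 59,421,000 m³
S = 1,873,356,600 / 59,421,000 = 31.5268 ‰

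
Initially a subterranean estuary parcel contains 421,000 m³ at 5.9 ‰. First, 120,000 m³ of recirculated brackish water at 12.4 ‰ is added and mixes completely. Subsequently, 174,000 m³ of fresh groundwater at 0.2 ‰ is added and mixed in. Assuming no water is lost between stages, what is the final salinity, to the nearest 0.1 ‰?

5.6 ‰

Weighted by volume,
Initial salt = 421,000×5.9 = 2,483,900
After stage 1: salt = 2,483,900 + 120,000×12.4 = 3,971,900; volume = 541,000 m³; S = 7.342 ‰
After stage 2: salt = 3,971,900 + 174,000×0.2 = 4,006,700; volume = 715,000 m³
S = 4,006,700 / 715,000 = 5.6038 ‰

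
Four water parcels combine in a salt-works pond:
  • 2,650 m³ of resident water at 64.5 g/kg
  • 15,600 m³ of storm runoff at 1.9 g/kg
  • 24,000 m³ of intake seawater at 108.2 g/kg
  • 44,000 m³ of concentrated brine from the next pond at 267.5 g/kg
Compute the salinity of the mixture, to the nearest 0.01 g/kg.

168.90 g/kg

Mass of salt is conserved:
salt = 2,650×64.5 + 15,600×1.9 + 24,000×108.2 + 44,000×267.5 = 170,925 + 29,640 + 2,596,800 + 11,770,000 = 14,567,365
volume = 2,650 + 15,600 + 24,000 + 44,000 = 86,250 m³
S = 14,567,365 / 86,250 = 168.897 g/kg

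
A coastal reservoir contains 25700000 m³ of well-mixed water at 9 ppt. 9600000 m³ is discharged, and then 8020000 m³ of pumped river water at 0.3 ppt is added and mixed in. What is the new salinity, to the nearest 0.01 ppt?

Remaining after removal: 16,100,000 m³ at 9 ppt (salt = 144,900,000)
After addition: salt = 144,900,000 + 8,020,000×0.3 = 147,306,000; volume = 24,120,000 m³
S = 147,306,000 / 24,120,000 = 6.1072 ppt

6.11 ppt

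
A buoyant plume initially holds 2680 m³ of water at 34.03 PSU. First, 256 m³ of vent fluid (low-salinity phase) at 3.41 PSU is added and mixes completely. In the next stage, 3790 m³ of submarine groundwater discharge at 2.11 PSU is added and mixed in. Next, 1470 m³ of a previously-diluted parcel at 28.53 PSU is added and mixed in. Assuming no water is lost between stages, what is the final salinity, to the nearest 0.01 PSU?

Conserving salt mass:
Initial salt = 2,680×34.03 = 91,200.4
After stage 1: salt = 91,200.4 + 256×3.41 = 92,073.36; volume = 2,936 m³; S = 31.36 PSU
After stage 2: salt = 92,073.36 + 3,790×2.11 = 100,070.26; volume = 6,726 m³; S = 14.878 PSU
After stage 3: salt = 100,070.26 + 1,470×28.53 = 142,009.36; volume = 8,196 m³
S = 142,009.36 / 8,196 = 17.3267 PSU

17.33 PSU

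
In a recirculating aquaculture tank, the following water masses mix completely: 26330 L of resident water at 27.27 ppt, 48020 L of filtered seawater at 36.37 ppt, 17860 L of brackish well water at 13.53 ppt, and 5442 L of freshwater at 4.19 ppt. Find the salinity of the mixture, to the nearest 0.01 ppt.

By conservation of dissolved salt,
salt = 26,330×27.27 + 48,020×36.37 + 17,860×13.53 + 5,442×4.19 = 718,019.1 + 1,746,487.4 + 241,645.8 + 22,801.98 = 2,728,954.28
volume = 26,330 + 48,020 + 17,860 + 5,442 = 97,652 L
S = 2,728,954.28 / 97,652 = 27.9457 ppt

27.95 ppt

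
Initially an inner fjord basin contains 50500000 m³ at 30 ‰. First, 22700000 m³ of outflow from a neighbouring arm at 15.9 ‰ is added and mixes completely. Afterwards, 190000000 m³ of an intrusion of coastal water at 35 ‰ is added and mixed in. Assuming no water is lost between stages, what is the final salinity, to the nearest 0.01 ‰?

Salt balance:
Initial salt = 50,500,000×30 = 1,515,000,000
After stage 1: salt = 1,515,000,000 + 22,700,000×15.9 = 1,875,930,000; volume = 73,200,000 m³; S = 25.627 ‰
After stage 2: salt = 1,875,930,000 + 190,000,000×35 = 8,525,930,000; volume = 263,200,000 m³
S = 8,525,930,000 / 263,200,000 = 32.3934 ‰

32.39 ‰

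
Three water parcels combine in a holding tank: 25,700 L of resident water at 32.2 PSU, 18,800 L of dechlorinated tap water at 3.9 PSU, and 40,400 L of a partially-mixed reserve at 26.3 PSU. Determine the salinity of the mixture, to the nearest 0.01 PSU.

By conservation of dissolved salt,
salt = 25,700×32.2 + 18,800×3.9 + 40,400×26.3 = 827,540 + 73,320 + 1,062,520 = 1,963,380
volume = 25,700 + 18,800 + 40,400 = 84,900 L
S = 1,963,380 / 84,900 = 23.1258 PSU

23.13 PSU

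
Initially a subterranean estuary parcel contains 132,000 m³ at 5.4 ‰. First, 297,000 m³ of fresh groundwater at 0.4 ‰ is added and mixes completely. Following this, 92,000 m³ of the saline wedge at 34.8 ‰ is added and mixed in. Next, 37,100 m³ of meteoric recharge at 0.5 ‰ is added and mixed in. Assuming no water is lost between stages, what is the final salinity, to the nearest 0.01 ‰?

7.26 ‰

By conservation of dissolved salt,
Initial salt = 132,000×5.4 = 712,800
After stage 1: salt = 712,800 + 297,000×0.4 = 831,600; volume = 429,000 m³; S = 1.938 ‰
After stage 2: salt = 831,600 + 92,000×34.8 = 4,033,200; volume = 521,000 m³; S = 7.741 ‰
After stage 3: salt = 4,033,200 + 37,100×0.5 = 4,051,750; volume = 558,100 m³
S = 4,051,750 / 558,100 = 7.2599 ‰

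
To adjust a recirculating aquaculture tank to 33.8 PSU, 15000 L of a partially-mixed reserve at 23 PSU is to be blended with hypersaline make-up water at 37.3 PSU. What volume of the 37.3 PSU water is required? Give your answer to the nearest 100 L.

Salt balance: 15,000×23 + V×37.3 = (15,000+V)×33.8
345,000 + 37.3V = 507,000 + 33.8V
162,000 = 3.5V
V = 46,285.71 L

46300 L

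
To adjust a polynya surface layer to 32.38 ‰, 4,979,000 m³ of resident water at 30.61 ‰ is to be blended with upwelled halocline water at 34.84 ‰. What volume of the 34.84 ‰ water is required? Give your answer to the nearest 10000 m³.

3580000 m³

Salt balance: 4,979,000×30.61 + V×34.84 = (4,979,000+V)×32.38
152,407,190 + 34.84V = 161,220,020 + 32.38V
8,812,830 = 2.46V
V = 3,582,451.22 m³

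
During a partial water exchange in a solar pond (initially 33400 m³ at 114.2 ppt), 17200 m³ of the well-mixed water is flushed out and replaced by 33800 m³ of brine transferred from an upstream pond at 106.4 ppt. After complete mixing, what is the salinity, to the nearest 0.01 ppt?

108.93 ppt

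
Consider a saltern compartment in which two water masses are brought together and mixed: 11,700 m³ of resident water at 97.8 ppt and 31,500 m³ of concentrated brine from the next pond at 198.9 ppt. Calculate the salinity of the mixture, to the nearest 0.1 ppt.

Salt balance:
salt = 11,700×97.8 + 31,500×198.9 = 1,144,260 + 6,265,350 = 7,409,610
volume = 11,700 + 31,500 = 43,200 m³
S = 7,409,610 / 43,200 = 171.519 ppt

171.5 ppt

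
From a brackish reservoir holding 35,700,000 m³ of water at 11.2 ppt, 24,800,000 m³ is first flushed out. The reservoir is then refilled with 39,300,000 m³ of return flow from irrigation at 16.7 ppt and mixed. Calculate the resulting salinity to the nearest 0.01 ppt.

15.51 ppt

Remaining after removal: 10,900,000 m³ at 11.2 ppt (salt = 122,080,000)
After addition: salt = 122,080,000 + 39,300,000×16.7 = 778,390,000; volume = 50,200,000 m³
S = 778,390,000 / 50,200,000 = 15.5058 ppt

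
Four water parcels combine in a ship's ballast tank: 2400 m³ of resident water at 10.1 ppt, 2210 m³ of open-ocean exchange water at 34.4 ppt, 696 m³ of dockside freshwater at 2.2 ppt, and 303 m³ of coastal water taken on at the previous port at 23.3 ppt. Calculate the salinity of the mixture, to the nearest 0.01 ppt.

Total salt / total volume:
salt = 2,400×10.1 + 2,210×34.4 + 696×2.2 + 303×23.3 = 24,240 + 76,024 + 1,531.2 + 7,059.9 = 108,855.1
volume = 2,400 + 2,210 + 696 + 303 = 5,609 m³
S = 108,855.1 / 5,609 = 19.4072 ppt

19.41 ppt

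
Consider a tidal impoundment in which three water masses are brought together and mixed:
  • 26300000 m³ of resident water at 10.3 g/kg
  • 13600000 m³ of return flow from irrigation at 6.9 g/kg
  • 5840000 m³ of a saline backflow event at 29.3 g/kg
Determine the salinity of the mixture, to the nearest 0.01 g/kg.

11.71 g/kg

Total salt / total volume:
salt = 26,300,000×10.3 + 13,600,000×6.9 + 5,840,000×29.3 = 270,890,000 + 93,840,000 + 171,112,000 = 535,842,000
volume = 26,300,000 + 13,600,000 + 5,840,000 = 45,740,000 m³
S = 535,842,000 / 45,740,000 = 11.715 g/kg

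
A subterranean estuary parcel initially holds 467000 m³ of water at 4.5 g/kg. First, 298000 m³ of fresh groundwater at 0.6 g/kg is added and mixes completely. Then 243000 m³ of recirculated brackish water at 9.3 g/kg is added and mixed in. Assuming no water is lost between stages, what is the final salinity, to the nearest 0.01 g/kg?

4.50 g/kg

Salt balance:
Initial salt = 467,000×4.5 = 2,101,500
After stage 1: salt = 2,101,500 + 298,000×0.6 = 2,280,300; volume = 765,000 m³; S = 2.981 g/kg
After stage 2: salt = 2,280,300 + 243,000×9.3 = 4,540,200; volume = 1,008,000 m³
S = 4,540,200 / 1,008,000 = 4.5042 g/kg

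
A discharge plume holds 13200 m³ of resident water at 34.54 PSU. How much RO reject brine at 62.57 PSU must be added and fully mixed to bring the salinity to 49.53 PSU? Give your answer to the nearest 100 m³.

15200 m³

Salt balance: 13,200×34.54 + V×62.57 = (13,200+V)×49.53
455,928 + 62.57V = 653,796 + 49.53V
197,868 = 13.04V
V = 15,173.93 m³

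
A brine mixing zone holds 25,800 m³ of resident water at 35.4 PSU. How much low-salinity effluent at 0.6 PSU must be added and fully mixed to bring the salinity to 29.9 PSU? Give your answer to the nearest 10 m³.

Salt balance: 25,800×35.4 + V×0.6 = (25,800+V)×29.9
913,320 + 0.6V = 771,420 + 29.9V
141,900 = 29.3V
V = 4,843 m³

4840 m³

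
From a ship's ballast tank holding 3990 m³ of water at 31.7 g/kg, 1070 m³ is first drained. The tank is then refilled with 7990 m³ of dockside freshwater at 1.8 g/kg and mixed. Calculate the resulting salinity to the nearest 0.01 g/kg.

Remaining after removal: 2,920 m³ at 31.7 g/kg (salt = 92,564)
After addition: salt = 92,564 + 7,990×1.8 = 106,946; volume = 10,910 m³
S = 106,946 / 10,910 = 9.8026 g/kg

9.80 g/kg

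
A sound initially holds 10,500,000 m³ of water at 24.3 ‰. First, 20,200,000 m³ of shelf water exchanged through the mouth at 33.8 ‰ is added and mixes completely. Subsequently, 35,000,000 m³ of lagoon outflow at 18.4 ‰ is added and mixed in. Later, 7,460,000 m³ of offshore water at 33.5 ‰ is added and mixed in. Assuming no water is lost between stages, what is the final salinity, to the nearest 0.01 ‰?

By conservation of dissolved salt,
Initial salt = 10,500,000×24.3 = 255,150,000
After stage 1: salt = 255,150,000 + 20,200,000×33.8 = 937,910,000; volume = 30,700,000 m³; S = 30.551 ‰
After stage 2: salt = 937,910,000 + 35,000,000×18.4 = 1,581,910,000; volume = 65,700,000 m³; S = 24.078 ‰
After stage 3: salt = 1,581,910,000 + 7,460,000×33.5 = 1,831,820,000; volume = 73,160,000 m³
S = 1,831,820,000 / 73,160,000 = 25.0385 ‰

25.04 ‰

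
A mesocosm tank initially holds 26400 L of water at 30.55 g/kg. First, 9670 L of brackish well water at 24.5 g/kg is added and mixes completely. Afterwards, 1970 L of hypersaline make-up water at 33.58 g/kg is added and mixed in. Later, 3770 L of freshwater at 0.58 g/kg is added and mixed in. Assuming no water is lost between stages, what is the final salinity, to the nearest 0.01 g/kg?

Mass of salt is conserved:
Initial salt = 26,400×30.55 = 806,520
After stage 1: salt = 806,520 + 9,670×24.5 = 1,043,435; volume = 36,070 L; S = 28.928 g/kg
After stage 2: salt = 1,043,435 + 1,970×33.58 = 1,109,587.6; volume = 38,040 L; S = 29.169 g/kg
After stage 3: salt = 1,109,587.6 + 3,770×0.58 = 1,111,774.2; volume = 41,810 L
S = 1,111,774.2 / 41,810 = 26.5911 g/kg

26.59 g/kg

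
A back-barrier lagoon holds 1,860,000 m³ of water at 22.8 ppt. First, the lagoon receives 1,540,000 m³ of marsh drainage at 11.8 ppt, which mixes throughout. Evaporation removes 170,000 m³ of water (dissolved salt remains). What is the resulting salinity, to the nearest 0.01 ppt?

18.76 ppt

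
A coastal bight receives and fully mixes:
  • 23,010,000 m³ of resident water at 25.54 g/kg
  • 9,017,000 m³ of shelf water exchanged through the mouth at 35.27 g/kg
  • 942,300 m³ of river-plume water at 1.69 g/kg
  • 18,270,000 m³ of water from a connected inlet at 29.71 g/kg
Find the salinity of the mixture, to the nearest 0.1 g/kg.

Total salt / total volume:
salt = 23,010,000×25.54 + 9,017,000×35.27 + 942,300×1.69 + 18,270,000×29.71 = 587,675,400 + 318,029,590 + 1,592,487 + 542,801,700 = 1,450,099,177
volume = 23,010,000 + 9,017,000 + 942,300 + 18,270,000 = 51,239,300 m³
S = 1,450,099,177 / 51,239,300 = 28.301 g/kg

28.3 g/kg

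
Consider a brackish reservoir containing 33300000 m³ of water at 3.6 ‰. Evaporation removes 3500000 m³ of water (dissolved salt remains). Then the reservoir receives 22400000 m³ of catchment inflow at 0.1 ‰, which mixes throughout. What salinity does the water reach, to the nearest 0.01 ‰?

2.34 ‰

After evaporation: salt = 33,300,000×3.6 = 119,880,000; volume = 33,300,000 − 3,500,000 = 29,800,000 m³
After mixing: salt = 119,880,000 + 22,400,000×0.1 = 122,120,000; volume = 29,800,000 + 22,400,000 = 52,200,000 m³
S = 122,120,000 / 52,200,000 = 2.3395 ‰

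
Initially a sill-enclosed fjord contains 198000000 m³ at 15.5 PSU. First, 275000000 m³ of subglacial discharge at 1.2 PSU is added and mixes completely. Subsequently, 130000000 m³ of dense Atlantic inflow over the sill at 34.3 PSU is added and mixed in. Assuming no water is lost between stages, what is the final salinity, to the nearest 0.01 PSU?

13.03 PSU

Total salt / total volume:
Initial salt = 198,000,000×15.5 = 3,069,000,000
After stage 1: salt = 3,069,000,000 + 275,000,000×1.2 = 3,399,000,000; volume = 473,000,000 m³; S = 7.186 PSU
After stage 2: salt = 3,399,000,000 + 130,000,000×34.3 = 7,858,000,000; volume = 603,000,000 m³
S = 7,858,000,000 / 603,000,000 = 13.0315 PSU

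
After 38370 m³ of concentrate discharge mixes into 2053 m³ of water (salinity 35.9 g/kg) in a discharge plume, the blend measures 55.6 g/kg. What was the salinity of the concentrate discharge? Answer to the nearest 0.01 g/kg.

56.65 g/kg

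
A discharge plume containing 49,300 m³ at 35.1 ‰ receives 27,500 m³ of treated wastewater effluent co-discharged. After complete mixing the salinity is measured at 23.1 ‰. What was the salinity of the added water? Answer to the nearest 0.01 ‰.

Salt balance: 49,300×35.1 + 27,500×S = 76,800×23.1
1,730,430 + 27,500·S = 1,774,080
S = (1,774,080 − 1,730,430) / 27,500 = 1.5873 ‰

1.59 ‰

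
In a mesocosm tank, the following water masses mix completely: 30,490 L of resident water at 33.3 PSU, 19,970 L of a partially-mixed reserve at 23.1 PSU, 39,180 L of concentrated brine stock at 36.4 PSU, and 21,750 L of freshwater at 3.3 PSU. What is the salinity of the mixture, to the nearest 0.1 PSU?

26.7 PSU

Total salt / total volume:
salt = 30,490×33.3 + 19,970×23.1 + 39,180×36.4 + 21,750×3.3 = 1,015,317 + 461,307 + 1,426,152 + 71,775 = 2,974,551
volume = 30,490 + 19,970 + 39,180 + 21,750 = 111,390 L
S = 2,974,551 / 111,390 = 26.704 PSU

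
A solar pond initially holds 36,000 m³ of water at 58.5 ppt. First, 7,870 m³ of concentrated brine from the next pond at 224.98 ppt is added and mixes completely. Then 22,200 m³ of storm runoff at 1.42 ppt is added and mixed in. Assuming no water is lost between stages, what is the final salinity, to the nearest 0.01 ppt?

59.15 ppt

By conservation of dissolved salt,
Initial salt = 36,000×58.5 = 2,106,000
After stage 1: salt = 2,106,000 + 7,870×224.98 = 3,876,592.6; volume = 43,870 m³; S = 88.365 ppt
After stage 2: salt = 3,876,592.6 + 22,200×1.42 = 3,908,116.6; volume = 66,070 m³
S = 3,908,116.6 / 66,070 = 59.1512 ppt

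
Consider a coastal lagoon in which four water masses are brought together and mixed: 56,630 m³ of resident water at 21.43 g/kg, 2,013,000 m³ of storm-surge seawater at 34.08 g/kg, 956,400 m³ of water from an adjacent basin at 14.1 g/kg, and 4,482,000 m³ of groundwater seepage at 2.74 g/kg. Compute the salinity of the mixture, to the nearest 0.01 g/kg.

Total salt / total volume:
salt = 56,630×21.43 + 2,013,000×34.08 + 956,400×14.1 + 4,482,000×2.74 = 1,213,580.9 + 68,603,040 + 13,485,240 + 12,280,680 = 95,582,540.9
volume = 56,630 + 2,013,000 + 956,400 + 4,482,000 = 7,508,030 m³
S = 95,582,540.9 / 7,508,030 = 12.7307 g/kg

12.73 g/kg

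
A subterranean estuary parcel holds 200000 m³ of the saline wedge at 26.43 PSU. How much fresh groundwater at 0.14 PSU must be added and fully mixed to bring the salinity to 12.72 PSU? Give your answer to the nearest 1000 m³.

218000 m³

Salt balance: 200,000×26.43 + V×0.14 = (200,000+V)×12.72
5,286,000 + 0.14V = 2,544,000 + 12.72V
2,742,000 = 12.58V
V = 217,965.02 m³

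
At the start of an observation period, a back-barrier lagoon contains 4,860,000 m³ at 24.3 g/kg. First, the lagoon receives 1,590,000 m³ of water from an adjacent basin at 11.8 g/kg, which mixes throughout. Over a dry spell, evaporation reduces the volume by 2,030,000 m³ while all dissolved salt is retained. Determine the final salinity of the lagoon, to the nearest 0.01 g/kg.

30.96 g/kg

After mixing: salt = 4,860,000×24.3 + 1,590,000×11.8 = 136,860,000; volume = 6,450,000 m³
After evaporation: salt unchanged = 136,860,000; volume = 6,450,000 − 2,030,000 = 4,420,000 m³
S = 136,860,000 / 4,420,000 = 30.9638 g/kg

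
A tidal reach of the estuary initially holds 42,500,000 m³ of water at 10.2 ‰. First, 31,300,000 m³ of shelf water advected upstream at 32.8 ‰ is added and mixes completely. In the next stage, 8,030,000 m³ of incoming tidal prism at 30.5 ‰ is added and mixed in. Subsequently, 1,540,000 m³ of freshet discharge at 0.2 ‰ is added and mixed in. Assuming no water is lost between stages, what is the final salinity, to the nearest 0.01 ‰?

Weighted by volume,
Initial salt = 42,500,000×10.2 = 433,500,000
After stage 1: salt = 433,500,000 + 31,300,000×32.8 = 1,460,140,000; volume = 73,800,000 m³; S = 19.785 ‰
After stage 2: salt = 1,460,140,000 + 8,030,000×30.5 = 1,705,055,000; volume = 81,830,000 m³; S = 20.837 ‰
After stage 3: salt = 1,705,055,000 + 1,540,000×0.2 = 1,705,363,000; volume = 83,370,000 m³
S = 1,705,363,000 / 83,370,000 = 20.4554 ‰

20.46 ‰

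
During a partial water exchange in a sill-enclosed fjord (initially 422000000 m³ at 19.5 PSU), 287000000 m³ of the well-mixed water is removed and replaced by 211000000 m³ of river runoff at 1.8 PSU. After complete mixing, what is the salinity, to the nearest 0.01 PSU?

Remaining after removal: 135,000,000 m³ at 19.5 PSU (salt = 2,632,500,000)
After addition: salt = 2,632,500,000 + 211,000,000×1.8 = 3,012,300,000; volume = 346,000,000 m³
S = 3,012,300,000 / 346,000,000 = 8.7061 PSU

8.71 PSU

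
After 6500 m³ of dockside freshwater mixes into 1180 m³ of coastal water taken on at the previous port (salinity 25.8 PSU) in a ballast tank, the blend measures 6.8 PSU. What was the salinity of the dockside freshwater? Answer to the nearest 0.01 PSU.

Salt balance: 1,180×25.8 + 6,500×S = 7,680×6.8
30,444 + 6,500·S = 52,224
S = (52,224 − 30,444) / 6,500 = 3.3508 PSU

3.35 PSU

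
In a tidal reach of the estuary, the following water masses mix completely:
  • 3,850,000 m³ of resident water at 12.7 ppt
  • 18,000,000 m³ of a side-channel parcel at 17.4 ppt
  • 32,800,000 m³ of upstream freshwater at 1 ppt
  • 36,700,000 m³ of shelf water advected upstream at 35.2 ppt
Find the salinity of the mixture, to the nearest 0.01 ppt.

By conservation of dissolved salt,
salt = 3,850,000×12.7 + 18,000,000×17.4 + 32,800,000×1 + 36,700,000×35.2 = 48,895,000 + 313,200,000 + 32,800,000 + 1,291,840,000 = 1,686,735,000
volume = 3,850,000 + 18,000,000 + 32,800,000 + 36,700,000 = 91,350,000 m³
S = 1,686,735,000 / 91,350,000 = 18.4645 ppt

18.46 ppt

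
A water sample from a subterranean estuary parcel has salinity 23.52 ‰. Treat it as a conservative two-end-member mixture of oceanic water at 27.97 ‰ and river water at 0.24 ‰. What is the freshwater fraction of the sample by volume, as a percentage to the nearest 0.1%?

16.0%

Let f be the freshwater fraction. Salt balance per unit volume:
f×0.24 + (1−f)×27.97 = 23.52
f = (27.97 − 23.52) / (27.97 − 0.24) = 4.45/27.73 = 0.1605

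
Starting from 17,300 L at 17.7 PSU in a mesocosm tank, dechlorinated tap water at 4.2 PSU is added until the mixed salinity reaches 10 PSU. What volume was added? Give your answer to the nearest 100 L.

Salt balance: 17,300×17.7 + V×4.2 = (17,300+V)×10
306,210 + 4.2V = 173,000 + 10V
133,210 = 5.8V
V = 22,967.24 L

23000 L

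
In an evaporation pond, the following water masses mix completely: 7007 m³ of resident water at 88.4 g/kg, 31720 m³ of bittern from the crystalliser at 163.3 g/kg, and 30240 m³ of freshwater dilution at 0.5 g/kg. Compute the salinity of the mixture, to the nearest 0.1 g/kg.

Weighted by volume,
salt = 7,007×88.4 + 31,720×163.3 + 30,240×0.5 = 619,418.8 + 5,179,876 + 15,120 = 5,814,414.8
volume = 7,007 + 31,720 + 30,240 = 68,967 m³
S = 5,814,414.8 / 68,967 = 84.307 g/kg

84.3 g/kg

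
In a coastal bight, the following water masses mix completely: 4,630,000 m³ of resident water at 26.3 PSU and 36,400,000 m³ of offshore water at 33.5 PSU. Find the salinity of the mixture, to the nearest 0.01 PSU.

By conservation of dissolved salt,
salt = 4,630,000×26.3 + 36,400,000×33.5 = 121,769,000 + 1,219,400,000 = 1,341,169,000
volume = 4,630,000 + 36,400,000 = 41,030,000 m³
S = 1,341,169,000 / 41,030,000 = 32.6875 PSU

32.69 PSU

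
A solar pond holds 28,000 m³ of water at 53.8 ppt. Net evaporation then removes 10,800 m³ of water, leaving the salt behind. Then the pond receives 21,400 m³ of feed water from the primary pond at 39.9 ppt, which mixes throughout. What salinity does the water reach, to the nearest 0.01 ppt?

61.15 ppt

After evaporation: salt = 28,000×53.8 = 1,506,400; volume = 28,000 − 10,800 = 17,200 m³
After mixing: salt = 1,506,400 + 21,400×39.9 = 2,360,260; volume = 17,200 + 21,400 = 38,600 m³
S = 2,360,260 / 38,600 = 61.1466 ppt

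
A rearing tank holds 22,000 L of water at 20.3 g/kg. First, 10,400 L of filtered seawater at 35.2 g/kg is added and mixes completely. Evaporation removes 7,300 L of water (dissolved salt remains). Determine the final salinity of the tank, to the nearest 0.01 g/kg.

32.38 g/kg

After mixing: salt = 22,000×20.3 + 10,400×35.2 = 812,680; volume = 32,400 L
After evaporation: salt unchanged = 812,680; volume = 32,400 − 7,300 = 25,100 L
S = 812,680 / 25,100 = 32.3777 g/kg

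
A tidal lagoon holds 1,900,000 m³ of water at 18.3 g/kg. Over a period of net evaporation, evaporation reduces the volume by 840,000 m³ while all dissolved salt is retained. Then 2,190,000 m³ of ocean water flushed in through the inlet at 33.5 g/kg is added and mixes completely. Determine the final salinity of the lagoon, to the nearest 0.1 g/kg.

33.3 g/kg

After evaporation: salt = 1,900,000×18.3 = 34,770,000; volume = 1,900,000 − 840,000 = 1,060,000 m³
After mixing: salt = 34,770,000 + 2,190,000×33.5 = 108,135,000; volume = 1,060,000 + 2,190,000 = 3,250,000 m³
S = 108,135,000 / 3,250,000 = 33.2723 g/kg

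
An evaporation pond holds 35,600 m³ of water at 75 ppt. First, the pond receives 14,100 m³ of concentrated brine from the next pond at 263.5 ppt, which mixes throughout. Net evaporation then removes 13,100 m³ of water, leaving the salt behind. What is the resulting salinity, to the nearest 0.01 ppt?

After mixing: salt = 35,600×75 + 14,100×263.5 = 6,385,350; volume = 49,700 m³
After evaporation: salt unchanged = 6,385,350; volume = 49,700 − 13,100 = 36,600 m³
S = 6,385,350 / 36,600 = 174.4631 ppt

174.46 ppt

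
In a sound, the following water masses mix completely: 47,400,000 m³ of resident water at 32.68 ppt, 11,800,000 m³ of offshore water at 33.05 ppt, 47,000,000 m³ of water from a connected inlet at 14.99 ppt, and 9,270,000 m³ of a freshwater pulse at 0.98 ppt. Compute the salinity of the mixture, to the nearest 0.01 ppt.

By conservation of dissolved salt,
salt = 47,400,000×32.68 + 11,800,000×33.05 + 47,000,000×14.99 + 9,270,000×0.98 = 1,549,032,000 + 389,990,000 + 704,530,000 + 9,084,600 = 2,652,636,600
volume = 47,400,000 + 11,800,000 + 47,000,000 + 9,270,000 = 115,470,000 m³
S = 2,652,636,600 / 115,470,000 = 22.9725 ppt

22.97 ppt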